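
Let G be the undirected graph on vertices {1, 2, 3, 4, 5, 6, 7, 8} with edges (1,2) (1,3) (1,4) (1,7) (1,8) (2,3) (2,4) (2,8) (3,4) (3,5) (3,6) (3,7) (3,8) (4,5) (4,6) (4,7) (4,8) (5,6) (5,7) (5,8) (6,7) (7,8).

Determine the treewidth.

4

A width-4 tree decomposition is:
Bags: B1 = {3, 4, 5, 7, 8}  B2 = {1, 3, 4, 7, 8}  B3 = {3, 4, 5, 6, 7}  B4 = {1, 2, 3, 4, 8}
Tree: B1–B2, B1–B3, B2–B4
Every bag has size at most 5, so the width is 5 − 1 = 4 and tw(G) ≤ 4. Conversely, {1, 2, 3, 4, 8} is a clique of size 5, and the vertices of any clique must share a bag in every tree decomposition; so some bag has ≥ 5 vertices and tw(G) ≥ 4. Combining the bounds, tw(G) = 4.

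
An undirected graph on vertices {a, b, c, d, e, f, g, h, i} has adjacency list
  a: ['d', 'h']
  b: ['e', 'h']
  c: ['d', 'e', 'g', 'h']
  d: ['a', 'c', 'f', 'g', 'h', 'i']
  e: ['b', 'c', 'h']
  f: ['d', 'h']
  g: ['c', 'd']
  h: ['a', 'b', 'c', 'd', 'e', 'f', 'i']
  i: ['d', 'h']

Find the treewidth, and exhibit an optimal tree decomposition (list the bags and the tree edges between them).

Treewidth 2.
One optimal decomposition is:
Bags: B1 = {c, e, h}  B2 = {c, d, h}  B3 = {d, h, i}  B4 = {c, d, g}  B5 = {d, f, h}  B6 = {b, e, h}  B7 = {a, d, h}
Tree: B1–B2, B2–B3, B2–B4, B2–B5, B1–B6, B3–B7

Every bag has size at most 3, so the width is 3 − 1 = 2 and tw(G) ≤ 2. On the other hand G contains the 3-clique {c, d, g}. A clique must lie in a single bag of any decomposition, so no decomposition can have width below 2. Hence tw(G) = 2 exactly.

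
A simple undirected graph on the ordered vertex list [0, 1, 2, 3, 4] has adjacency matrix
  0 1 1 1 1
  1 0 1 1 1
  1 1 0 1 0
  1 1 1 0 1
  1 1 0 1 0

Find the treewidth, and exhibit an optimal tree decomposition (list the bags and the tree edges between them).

Treewidth 3.
Bags: B1 = {0, 1, 3, 4}  B2 = {0, 1, 2, 3}
Tree: B1–B2

Every bag has size at most 4, so the width is 4 − 1 = 3 and tw(G) ≤ 3. On the other hand G contains the 4-clique {0, 1, 2, 3}. A clique must lie in a single bag of any decomposition, so no decomposition can have width below 3. Hence tw(G) = 3 exactly.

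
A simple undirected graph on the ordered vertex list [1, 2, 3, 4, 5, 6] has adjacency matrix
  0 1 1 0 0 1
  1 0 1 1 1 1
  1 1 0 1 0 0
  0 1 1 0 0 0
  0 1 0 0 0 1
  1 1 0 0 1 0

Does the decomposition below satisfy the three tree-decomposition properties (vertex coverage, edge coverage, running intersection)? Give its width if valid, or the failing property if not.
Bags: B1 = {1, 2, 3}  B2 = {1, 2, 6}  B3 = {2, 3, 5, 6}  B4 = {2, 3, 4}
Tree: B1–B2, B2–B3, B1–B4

A tree decomposition must satisfy three properties: every vertex lies in some bag; for every edge, both endpoints lie together in some bag; and for every vertex, the bags containing it form a connected subtree. Here bags containing vertex 3 are not connected in the tree, so the decomposition is invalid.

No — bags containing vertex 3 are not connected in the tree.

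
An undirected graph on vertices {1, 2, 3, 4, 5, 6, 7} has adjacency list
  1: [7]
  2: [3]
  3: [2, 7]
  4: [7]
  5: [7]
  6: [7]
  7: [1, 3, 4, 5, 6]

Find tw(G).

1

A width-1 tree decomposition is:
Bags: B1 = {3, 7}  B2 = {1, 7}  B3 = {6, 7}  B4 = {4, 7}  B5 = {5, 7}  B6 = {2, 3}
Tree: B1–B2, B1–B3, B3–B4, B1–B5, B1–B6
Each bag holds 2 vertices, so the decomposition has width 1, which upper-bounds the treewidth. Any graph with an edge has treewidth ≥ 1, and G has the edge 3–7. Combining the bounds, tw(G) = 1.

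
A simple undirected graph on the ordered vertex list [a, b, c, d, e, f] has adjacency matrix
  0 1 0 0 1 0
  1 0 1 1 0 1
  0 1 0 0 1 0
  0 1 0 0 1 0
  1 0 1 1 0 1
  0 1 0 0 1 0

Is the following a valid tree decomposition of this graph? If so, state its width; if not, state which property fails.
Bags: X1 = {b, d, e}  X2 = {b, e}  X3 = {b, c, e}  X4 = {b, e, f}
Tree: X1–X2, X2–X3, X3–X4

A tree decomposition must satisfy three properties: every vertex lies in some bag; for every edge, both endpoints lie together in some bag; and for every vertex, the bags containing it form a connected subtree. Here vertex a appears in no bag, so the decomposition is invalid.

No — vertex a appears in no bag.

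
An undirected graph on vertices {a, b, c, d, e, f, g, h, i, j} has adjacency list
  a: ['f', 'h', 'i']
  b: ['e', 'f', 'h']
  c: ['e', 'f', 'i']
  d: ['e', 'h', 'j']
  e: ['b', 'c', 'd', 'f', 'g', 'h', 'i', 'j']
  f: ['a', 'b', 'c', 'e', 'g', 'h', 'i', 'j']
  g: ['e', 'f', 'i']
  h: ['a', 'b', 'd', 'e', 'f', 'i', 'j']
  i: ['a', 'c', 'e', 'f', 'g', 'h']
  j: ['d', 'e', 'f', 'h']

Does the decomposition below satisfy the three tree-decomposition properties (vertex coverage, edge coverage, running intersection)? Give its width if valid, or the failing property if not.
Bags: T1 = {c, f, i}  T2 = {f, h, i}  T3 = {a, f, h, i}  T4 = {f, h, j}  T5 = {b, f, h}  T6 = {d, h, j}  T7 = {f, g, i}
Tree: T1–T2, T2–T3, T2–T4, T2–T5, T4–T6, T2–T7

A tree decomposition must satisfy three properties: every vertex lies in some bag; for every edge, both endpoints lie together in some bag; and for every vertex, the bags containing it form a connected subtree. Here vertex e appears in no bag, so the decomposition is invalid.

No — vertex e appears in no bag.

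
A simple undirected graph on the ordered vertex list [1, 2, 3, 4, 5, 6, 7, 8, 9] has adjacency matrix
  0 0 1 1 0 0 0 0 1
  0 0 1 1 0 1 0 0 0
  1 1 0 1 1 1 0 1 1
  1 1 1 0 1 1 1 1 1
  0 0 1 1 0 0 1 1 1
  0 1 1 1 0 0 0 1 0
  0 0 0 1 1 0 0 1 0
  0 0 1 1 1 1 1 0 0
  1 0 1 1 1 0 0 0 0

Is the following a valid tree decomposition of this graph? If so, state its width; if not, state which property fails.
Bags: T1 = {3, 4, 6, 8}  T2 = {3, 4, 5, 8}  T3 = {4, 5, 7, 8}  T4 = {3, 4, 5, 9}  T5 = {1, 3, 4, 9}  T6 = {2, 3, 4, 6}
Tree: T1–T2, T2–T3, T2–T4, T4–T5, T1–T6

Every vertex of G appears in some bag (union = {1, 2, 3, 4, 5, 6, 7, 8, 9}); every edge is covered by a bag; and for each vertex v the set of bags containing v is connected in the bag tree. The decomposition is therefore valid. The largest bag has 4 vertices, so the width is 3.

Yes; width 3.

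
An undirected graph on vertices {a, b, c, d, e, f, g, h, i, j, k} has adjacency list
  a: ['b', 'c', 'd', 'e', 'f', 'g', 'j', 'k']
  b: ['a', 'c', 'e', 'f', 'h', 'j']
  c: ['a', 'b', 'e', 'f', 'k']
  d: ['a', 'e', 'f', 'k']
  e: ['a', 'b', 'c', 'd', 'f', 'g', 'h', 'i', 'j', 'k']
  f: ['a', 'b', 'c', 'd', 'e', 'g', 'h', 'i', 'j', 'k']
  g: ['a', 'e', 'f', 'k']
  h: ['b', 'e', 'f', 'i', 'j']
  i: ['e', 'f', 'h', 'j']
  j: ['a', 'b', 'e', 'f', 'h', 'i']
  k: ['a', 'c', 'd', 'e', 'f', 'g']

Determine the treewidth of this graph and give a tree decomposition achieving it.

Each bag holds 5 vertices, so the decomposition has width 4, which upper-bounds the treewidth. For the lower bound, the 5 vertices {b, e, f, h, j} are pairwise adjacent, and any tree decomposition puts a clique entirely inside one bag — forcing width ≥ 4. The upper and lower bounds meet at 4, so that is the treewidth.

Treewidth 4.
One such decomposition:
Bags: B1 = {a, b, e, f, j}  B2 = {a, b, c, e, f}  B3 = {a, c, e, f, k}  B4 = {a, e, f, g, k}  B5 = {a, d, e, f, k}  B6 = {b, e, f, h, j}  B7 = {e, f, h, i, j}
Tree: B1–B2, B2–B3, B3–B4, B3–B5, B1–B6, B6–B7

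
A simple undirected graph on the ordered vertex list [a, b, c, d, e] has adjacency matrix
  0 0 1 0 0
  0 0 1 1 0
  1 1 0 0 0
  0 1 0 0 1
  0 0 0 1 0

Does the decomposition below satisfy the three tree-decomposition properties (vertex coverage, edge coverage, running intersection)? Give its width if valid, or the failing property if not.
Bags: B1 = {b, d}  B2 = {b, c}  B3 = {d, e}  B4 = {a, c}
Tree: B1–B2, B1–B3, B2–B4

Yes; width 1.

Checking the three conditions: (i) the bags cover all of {a, b, c, d, e}; (ii) for each edge, some bag contains both endpoints; (iii) the bags containing any fixed vertex form a subtree. All hold, so the decomposition is valid with width 2 − 1 = 1.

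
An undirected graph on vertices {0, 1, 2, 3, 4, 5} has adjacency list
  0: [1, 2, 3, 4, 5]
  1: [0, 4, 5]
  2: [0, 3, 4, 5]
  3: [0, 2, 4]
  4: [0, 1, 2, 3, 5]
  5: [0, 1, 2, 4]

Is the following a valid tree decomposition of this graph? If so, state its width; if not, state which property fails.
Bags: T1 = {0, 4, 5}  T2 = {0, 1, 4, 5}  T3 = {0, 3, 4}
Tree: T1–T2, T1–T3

No — vertex 2 appears in no bag.

A tree decomposition must satisfy three properties: every vertex lies in some bag; for every edge, both endpoints lie together in some bag; and for every vertex, the bags containing it form a connected subtree. Here vertex 2 appears in no bag, so the decomposition is invalid.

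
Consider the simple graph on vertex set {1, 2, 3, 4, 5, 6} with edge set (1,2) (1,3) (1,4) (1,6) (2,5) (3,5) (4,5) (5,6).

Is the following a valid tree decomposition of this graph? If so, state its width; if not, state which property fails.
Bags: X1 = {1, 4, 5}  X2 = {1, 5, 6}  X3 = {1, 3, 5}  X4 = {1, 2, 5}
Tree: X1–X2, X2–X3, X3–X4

Yes; width 2.

Checking the three conditions: (i) the bags cover all of {1, 2, 3, 4, 5, 6}; (ii) for each edge, some bag contains both endpoints; (iii) the bags containing any fixed vertex form a subtree. All hold, so the decomposition is valid with width 3 − 1 = 2.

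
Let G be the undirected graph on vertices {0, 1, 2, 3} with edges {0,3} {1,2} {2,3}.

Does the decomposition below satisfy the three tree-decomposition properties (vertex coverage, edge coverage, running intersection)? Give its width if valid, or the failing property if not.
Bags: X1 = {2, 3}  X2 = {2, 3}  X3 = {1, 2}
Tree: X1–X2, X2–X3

A tree decomposition must satisfy three properties: every vertex lies in some bag; for every edge, both endpoints lie together in some bag; and for every vertex, the bags containing it form a connected subtree. Here vertex 0 appears in no bag, so the decomposition is invalid.

No — vertex 0 appears in no bag.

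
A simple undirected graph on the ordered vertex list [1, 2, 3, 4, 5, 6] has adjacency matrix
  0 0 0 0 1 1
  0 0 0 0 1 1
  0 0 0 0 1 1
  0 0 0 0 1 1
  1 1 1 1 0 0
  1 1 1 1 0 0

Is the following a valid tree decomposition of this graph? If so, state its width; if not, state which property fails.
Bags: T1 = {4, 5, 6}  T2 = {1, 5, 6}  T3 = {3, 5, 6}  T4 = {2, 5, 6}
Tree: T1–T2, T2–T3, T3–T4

Vertex coverage: the bags together contain {1, 2, 3, 4, 5, 6}, the full vertex set. Edge coverage: each edge of G has both endpoints in at least one bag. Running intersection: for every vertex, the bags containing it form a connected subtree. All three properties hold, so this is a valid tree decomposition of width max|bag| − 1 = 2, and hence tw(G) ≤ 2.

Yes; width 2.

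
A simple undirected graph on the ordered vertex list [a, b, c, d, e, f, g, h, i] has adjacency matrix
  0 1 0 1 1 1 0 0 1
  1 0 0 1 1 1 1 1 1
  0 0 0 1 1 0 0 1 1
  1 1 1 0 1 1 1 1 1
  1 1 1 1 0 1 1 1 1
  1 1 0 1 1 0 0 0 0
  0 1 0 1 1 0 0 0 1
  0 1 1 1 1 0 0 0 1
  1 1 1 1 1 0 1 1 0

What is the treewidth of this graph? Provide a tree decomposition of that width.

Treewidth 4.
One optimal decomposition is:
Bags: B1 = {b, d, e, g, i}  B2 = {a, b, d, e, i}  B3 = {b, d, e, h, i}  B4 = {a, b, d, e, f}  B5 = {c, d, e, h, i}
Tree: B1–B2, B1–B3, B2–B4, B3–B5

The largest bag has 5 vertices, giving width 4; this decomposition certifies tw(G) ≤ 4. Conversely, {c, d, e, h, i} is a clique of size 5, and the vertices of any clique must share a bag in every tree decomposition; so some bag has ≥ 5 vertices and tw(G) ≥ 4. Combining the bounds, tw(G) = 4.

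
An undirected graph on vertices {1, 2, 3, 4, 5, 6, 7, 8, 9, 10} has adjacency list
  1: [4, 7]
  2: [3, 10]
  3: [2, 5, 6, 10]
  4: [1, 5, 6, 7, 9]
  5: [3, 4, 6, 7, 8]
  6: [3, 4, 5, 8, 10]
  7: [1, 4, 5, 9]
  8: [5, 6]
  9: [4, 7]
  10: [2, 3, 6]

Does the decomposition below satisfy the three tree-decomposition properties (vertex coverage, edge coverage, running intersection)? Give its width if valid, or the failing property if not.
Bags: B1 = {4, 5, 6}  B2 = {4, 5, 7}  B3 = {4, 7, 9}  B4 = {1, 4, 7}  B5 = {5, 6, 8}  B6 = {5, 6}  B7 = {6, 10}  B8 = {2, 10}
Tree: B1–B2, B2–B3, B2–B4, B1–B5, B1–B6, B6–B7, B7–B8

A tree decomposition must satisfy three properties: every vertex lies in some bag; for every edge, both endpoints lie together in some bag; and for every vertex, the bags containing it form a connected subtree. Here vertex 3 appears in no bag, so the decomposition is invalid.

No — vertex 3 appears in no bag.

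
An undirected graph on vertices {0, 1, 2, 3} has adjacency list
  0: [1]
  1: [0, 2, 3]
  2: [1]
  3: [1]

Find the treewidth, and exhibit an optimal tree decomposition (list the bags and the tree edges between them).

Treewidth 1.
One such decomposition:
Bags: B1 = {1, 3}  B2 = {1, 2}  B3 = {0, 1}
Tree: B1–B2, B1–B3

Every bag has size at most 2, so the width is 2 − 1 = 1 and tw(G) ≤ 1. G has an edge, so its treewidth is at least 1. Therefore the treewidth is 1.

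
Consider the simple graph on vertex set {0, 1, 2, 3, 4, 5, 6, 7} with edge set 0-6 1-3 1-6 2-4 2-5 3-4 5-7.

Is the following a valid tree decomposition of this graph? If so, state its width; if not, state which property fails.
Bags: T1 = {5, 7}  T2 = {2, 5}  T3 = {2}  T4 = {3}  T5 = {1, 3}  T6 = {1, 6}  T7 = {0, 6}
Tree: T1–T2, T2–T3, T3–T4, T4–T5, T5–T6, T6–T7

No — vertex 4 appears in no bag.

A tree decomposition must satisfy three properties: every vertex lies in some bag; for every edge, both endpoints lie together in some bag; and for every vertex, the bags containing it form a connected subtree. Here vertex 4 appears in no bag, so the decomposition is invalid.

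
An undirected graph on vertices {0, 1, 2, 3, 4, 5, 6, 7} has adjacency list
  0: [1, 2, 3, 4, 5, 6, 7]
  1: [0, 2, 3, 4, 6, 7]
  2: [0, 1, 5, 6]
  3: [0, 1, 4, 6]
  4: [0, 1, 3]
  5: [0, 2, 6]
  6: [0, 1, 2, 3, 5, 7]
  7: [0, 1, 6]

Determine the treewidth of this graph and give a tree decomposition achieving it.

Treewidth 3.
One such decomposition:
Bags: B1 = {0, 1, 3, 6}  B2 = {0, 1, 6, 7}  B3 = {0, 1, 3, 4}  B4 = {0, 1, 2, 6}  B5 = {0, 2, 5, 6}
Tree: B1–B2, B1–B3, B2–B4, B4–B5

Every bag has size at most 4, so the width is 4 − 1 = 3 and tw(G) ≤ 3. On the other hand G contains the 4-clique {0, 1, 3, 4}. A clique must lie in a single bag of any decomposition, so no decomposition can have width below 3. Therefore the treewidth is 3.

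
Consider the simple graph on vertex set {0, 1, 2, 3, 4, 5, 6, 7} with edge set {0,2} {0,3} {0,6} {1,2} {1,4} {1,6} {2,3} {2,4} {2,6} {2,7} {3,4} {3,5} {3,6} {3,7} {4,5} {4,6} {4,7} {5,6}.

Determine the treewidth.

A width-3 tree decomposition is:
Bags: B1 = {2, 3, 4, 6}  B2 = {2, 3, 4, 7}  B3 = {1, 2, 4, 6}  B4 = {0, 2, 3, 6}  B5 = {3, 4, 5, 6}
Tree: B1–B2, B1–B3, B1–B4, B1–B5
Each bag holds 4 vertices, so the decomposition has width 3, which upper-bounds the treewidth. On the other hand G contains the 4-clique {1, 2, 4, 6}. A clique must lie in a single bag of any decomposition, so no decomposition can have width below 3. Hence tw(G) = 3 exactly.

3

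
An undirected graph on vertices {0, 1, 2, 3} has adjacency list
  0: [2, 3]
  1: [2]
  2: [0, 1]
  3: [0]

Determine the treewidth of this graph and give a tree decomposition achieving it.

Treewidth 1.
Bags: B1 = {0, 2}  B2 = {0, 3}  B3 = {1, 2}
Tree: B1–B2, B1–B3

Each bag holds 2 vertices, so the decomposition has width 1, which upper-bounds the treewidth. Any graph with an edge has treewidth ≥ 1, and G has the edge 0–2. Hence tw(G) = 1 exactly.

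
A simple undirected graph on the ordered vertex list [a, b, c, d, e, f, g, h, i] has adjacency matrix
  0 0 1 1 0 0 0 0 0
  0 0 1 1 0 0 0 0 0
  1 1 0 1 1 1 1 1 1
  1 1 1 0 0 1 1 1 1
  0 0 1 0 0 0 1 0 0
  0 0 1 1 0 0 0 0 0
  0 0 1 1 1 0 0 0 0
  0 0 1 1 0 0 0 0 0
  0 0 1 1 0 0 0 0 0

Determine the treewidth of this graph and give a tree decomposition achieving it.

Treewidth 2.
One optimal decomposition is:
Bags: B1 = {a, c, d}  B2 = {c, d, h}  B3 = {c, d, g}  B4 = {b, c, d}  B5 = {c, d, f}  B6 = {c, e, g}  B7 = {c, d, i}
Tree: B1–B2, B2–B3, B3–B4, B4–B5, B3–B6, B2–B7

Every bag has size at most 3, so the width is 3 − 1 = 2 and tw(G) ≤ 2. On the other hand G contains the 3-clique {c, d, f}. A clique must lie in a single bag of any decomposition, so no decomposition can have width below 2. The upper and lower bounds meet at 2, so that is the treewidth.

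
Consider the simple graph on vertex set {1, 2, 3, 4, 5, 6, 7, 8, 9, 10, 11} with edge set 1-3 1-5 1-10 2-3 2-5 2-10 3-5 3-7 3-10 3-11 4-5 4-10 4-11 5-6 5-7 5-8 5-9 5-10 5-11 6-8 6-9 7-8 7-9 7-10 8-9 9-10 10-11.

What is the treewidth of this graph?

A width-3 tree decomposition is:
Bags: B1 = {3, 5, 7, 10}  B2 = {3, 5, 10, 11}  B3 = {5, 7, 9, 10}  B4 = {1, 3, 5, 10}  B5 = {4, 5, 10, 11}  B6 = {5, 7, 8, 9}  B7 = {2, 3, 5, 10}  B8 = {5, 6, 8, 9}
Tree: B1–B2, B1–B3, B2–B4, B2–B5, B3–B6, B1–B7, B6–B8
Every bag has size at most 4, so the width is 4 − 1 = 3 and tw(G) ≤ 3. On the other hand G contains the 4-clique {5, 6, 8, 9}. A clique must lie in a single bag of any decomposition, so no decomposition can have width below 3. Hence tw(G) = 3 exactly.

3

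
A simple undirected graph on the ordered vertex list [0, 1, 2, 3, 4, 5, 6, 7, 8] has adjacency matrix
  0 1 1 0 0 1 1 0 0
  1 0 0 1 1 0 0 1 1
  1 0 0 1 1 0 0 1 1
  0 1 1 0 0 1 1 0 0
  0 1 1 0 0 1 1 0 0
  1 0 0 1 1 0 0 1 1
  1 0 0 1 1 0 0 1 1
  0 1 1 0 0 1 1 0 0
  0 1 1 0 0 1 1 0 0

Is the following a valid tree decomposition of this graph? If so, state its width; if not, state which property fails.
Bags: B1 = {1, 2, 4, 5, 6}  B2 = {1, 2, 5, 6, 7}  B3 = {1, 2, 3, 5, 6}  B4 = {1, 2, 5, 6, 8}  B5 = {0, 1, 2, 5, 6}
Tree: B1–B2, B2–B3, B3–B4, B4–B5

Yes; width 4.

Vertex coverage: the bags together contain {0, 1, 2, 3, 4, 5, 6, 7, 8}, the full vertex set. Edge coverage: each edge of G has both endpoints in at least one bag. Running intersection: for every vertex, the bags containing it form a connected subtree. All three properties hold, so this is a valid tree decomposition of width max|bag| − 1 = 4, and hence tw(G) ≤ 4.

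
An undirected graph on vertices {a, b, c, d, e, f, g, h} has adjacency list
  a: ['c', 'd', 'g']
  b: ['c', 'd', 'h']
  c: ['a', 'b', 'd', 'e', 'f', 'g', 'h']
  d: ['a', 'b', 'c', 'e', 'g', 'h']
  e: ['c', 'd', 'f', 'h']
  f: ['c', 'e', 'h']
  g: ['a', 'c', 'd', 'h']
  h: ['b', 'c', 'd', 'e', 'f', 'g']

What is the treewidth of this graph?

A width-3 tree decomposition is:
Bags: B1 = {a, c, d, g}  B2 = {c, d, g, h}  B3 = {c, d, e, h}  B4 = {c, e, f, h}  B5 = {b, c, d, h}
Tree: B1–B2, B2–B3, B3–B4, B3–B5
Each bag holds 4 vertices, so the decomposition has width 3, which upper-bounds the treewidth. Conversely, {c, d, g, h} is a clique of size 4, and the vertices of any clique must share a bag in every tree decomposition; so some bag has ≥ 4 vertices and tw(G) ≥ 3. Therefore the treewidth is 3.

3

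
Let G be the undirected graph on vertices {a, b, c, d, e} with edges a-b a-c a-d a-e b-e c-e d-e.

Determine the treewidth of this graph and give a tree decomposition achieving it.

Each bag holds 3 vertices, so the decomposition has width 2, which upper-bounds the treewidth. For the lower bound, the 3 vertices {a, d, e} are pairwise adjacent, and any tree decomposition puts a clique entirely inside one bag — forcing width ≥ 2. The upper and lower bounds meet at 2, so that is the treewidth.

Treewidth 2.
One optimal decomposition is:
Bags: B1 = {a, b, e}  B2 = {a, c, e}  B3 = {a, d, e}
Tree: B1–B2, B1–B3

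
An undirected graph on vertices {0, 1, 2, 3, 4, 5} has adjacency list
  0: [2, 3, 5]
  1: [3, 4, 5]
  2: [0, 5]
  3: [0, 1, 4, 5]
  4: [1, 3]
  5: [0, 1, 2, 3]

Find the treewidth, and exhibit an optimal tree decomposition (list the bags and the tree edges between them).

Each bag holds 3 vertices, so the decomposition has width 2, which upper-bounds the treewidth. For the lower bound, the 3 vertices {0, 2, 5} are pairwise adjacent, and any tree decomposition puts a clique entirely inside one bag — forcing width ≥ 2. The upper and lower bounds meet at 2, so that is the treewidth.

Treewidth 2.
One optimal decomposition is:
Bags: B1 = {0, 2, 5}  B2 = {0, 3, 5}  B3 = {1, 3, 5}  B4 = {1, 3, 4}
Tree: B1–B2, B2–B3, B3–B4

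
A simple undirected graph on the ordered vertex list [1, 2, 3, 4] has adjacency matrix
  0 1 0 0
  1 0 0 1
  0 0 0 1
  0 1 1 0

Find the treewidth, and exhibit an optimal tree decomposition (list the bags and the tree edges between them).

Treewidth 1.
One optimal decomposition is:
Bags: B1 = {1, 2}  B2 = {2, 4}  B3 = {3, 4}
Tree: B1–B2, B2–B3

Each bag holds 2 vertices, so the decomposition has width 1, which upper-bounds the treewidth. Since G has at least one edge (e.g. 2–1), it is not an edgeless graph, so tw(G) ≥ 1. Combining the bounds, tw(G) = 1.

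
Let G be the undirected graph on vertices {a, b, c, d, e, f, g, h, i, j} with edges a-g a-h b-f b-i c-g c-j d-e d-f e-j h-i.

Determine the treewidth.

2

A width-2 tree decomposition is:
Bags: B1 = {a, h, i}  B2 = {a, g, i}  B3 = {c, g, i}  B4 = {c, i, j}  B5 = {e, i, j}  B6 = {d, e, i}  B7 = {d, f, i}  B8 = {b, f, i}
Tree: B1–B2, B2–B3, B3–B4, B4–B5, B5–B6, B6–B7, B7–B8
Each bag holds 3 vertices, so the decomposition has width 2, which upper-bounds the treewidth. The edges i–h–a–g–c–j–e–d–f–b–i form a cycle, so G is not a tree and its treewidth is at least 2. Therefore the treewidth is 2.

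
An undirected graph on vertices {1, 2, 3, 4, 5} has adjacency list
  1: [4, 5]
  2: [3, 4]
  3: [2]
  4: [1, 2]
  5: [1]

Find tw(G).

1

A width-1 tree decomposition is:
Bags: B1 = {2, 3}  B2 = {2, 4}  B3 = {1, 4}  B4 = {1, 5}
Tree: B1–B2, B2–B3, B3–B4
The largest bag has 2 vertices, giving width 1; this decomposition certifies tw(G) ≤ 1. Since G has at least one edge (e.g. 3–2), it is not an edgeless graph, so tw(G) ≥ 1. Combining the bounds, tw(G) = 1.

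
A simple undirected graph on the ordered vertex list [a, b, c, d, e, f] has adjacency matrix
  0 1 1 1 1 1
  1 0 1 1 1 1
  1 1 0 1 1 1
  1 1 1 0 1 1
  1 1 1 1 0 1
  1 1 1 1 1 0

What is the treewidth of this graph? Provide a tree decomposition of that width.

Treewidth 5.
One such decomposition:
Bags: B1 = {a, b, c, d, e, f}
Tree: (single bag)

With just one bag of size 6, the width is 6 − 1 = 5, so tw(G) ≤ 5. On the other hand G contains the 6-clique {a, b, c, d, e, f}. A clique must lie in a single bag of any decomposition, so no decomposition can have width below 5. Combining the bounds, tw(G) = 5.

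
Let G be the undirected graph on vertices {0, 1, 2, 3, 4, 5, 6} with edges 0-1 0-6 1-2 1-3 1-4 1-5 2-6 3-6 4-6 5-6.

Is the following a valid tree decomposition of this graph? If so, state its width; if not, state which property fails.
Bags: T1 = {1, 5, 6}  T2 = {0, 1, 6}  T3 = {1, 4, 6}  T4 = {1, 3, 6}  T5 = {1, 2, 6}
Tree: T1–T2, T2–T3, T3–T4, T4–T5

Checking the three conditions: (i) the bags cover all of {0, 1, 2, 3, 4, 5, 6}; (ii) for each edge, some bag contains both endpoints; (iii) the bags containing any fixed vertex form a subtree. All hold, so the decomposition is valid with width 3 − 1 = 2.

Yes; width 2.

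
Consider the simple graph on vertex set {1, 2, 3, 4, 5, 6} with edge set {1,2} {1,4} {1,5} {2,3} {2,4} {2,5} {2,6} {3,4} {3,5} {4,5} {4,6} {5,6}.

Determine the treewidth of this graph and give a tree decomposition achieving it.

Treewidth 3.
Bags: B1 = {1, 2, 4, 5}  B2 = {2, 4, 5, 6}  B3 = {2, 3, 4, 5}
Tree: B1–B2, B2–B3

Every bag has size at most 4, so the width is 4 − 1 = 3 and tw(G) ≤ 3. On the other hand G contains the 4-clique {1, 2, 4, 5}. A clique must lie in a single bag of any decomposition, so no decomposition can have width below 3. Hence tw(G) = 3 exactly.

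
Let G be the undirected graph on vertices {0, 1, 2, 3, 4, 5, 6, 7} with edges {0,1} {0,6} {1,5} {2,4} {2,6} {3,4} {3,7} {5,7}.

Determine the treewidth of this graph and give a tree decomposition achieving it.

The largest bag has 3 vertices, giving width 2; this decomposition certifies tw(G) ≤ 2. The edges 6–2–4–3–7–5–1–0–6 form a cycle, so G is not a tree and its treewidth is at least 2. Therefore the treewidth is 2.

Treewidth 2.
One such decomposition:
Bags: B1 = {2, 4, 6}  B2 = {3, 4, 6}  B3 = {3, 6, 7}  B4 = {5, 6, 7}  B5 = {1, 5, 6}  B6 = {0, 1, 6}
Tree: B1–B2, B2–B3, B3–B4, B4–B5, B5–B6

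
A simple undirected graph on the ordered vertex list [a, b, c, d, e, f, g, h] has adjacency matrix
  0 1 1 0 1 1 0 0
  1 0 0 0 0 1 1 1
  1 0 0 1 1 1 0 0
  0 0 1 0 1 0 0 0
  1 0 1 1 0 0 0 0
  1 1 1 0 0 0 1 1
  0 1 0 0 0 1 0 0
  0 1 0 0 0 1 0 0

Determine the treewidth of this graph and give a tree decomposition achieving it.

Treewidth 2.
One optimal decomposition is:
Bags: B1 = {a, b, f}  B2 = {b, f, h}  B3 = {a, c, f}  B4 = {a, c, e}  B5 = {c, d, e}  B6 = {b, f, g}
Tree: B1–B2, B1–B3, B3–B4, B4–B5, B2–B6

Every bag has size at most 3, so the width is 3 − 1 = 2 and tw(G) ≤ 2. For the lower bound, the 3 vertices {c, d, e} are pairwise adjacent, and any tree decomposition puts a clique entirely inside one bag — forcing width ≥ 2. The upper and lower bounds meet at 2, so that is the treewidth.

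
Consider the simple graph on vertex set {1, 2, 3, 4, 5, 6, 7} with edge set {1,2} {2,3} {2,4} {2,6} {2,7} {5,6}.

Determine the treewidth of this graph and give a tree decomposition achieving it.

The largest bag has 2 vertices, giving width 1; this decomposition certifies tw(G) ≤ 1. Any graph with an edge has treewidth ≥ 1, and G has the edge 6–2. Hence tw(G) = 1 exactly.

Treewidth 1.
Bags: B1 = {2, 6}  B2 = {1, 2}  B3 = {2, 7}  B4 = {5, 6}  B5 = {2, 4}  B6 = {2, 3}
Tree: B1–B2, B2–B3, B1–B4, B2–B5, B1–B6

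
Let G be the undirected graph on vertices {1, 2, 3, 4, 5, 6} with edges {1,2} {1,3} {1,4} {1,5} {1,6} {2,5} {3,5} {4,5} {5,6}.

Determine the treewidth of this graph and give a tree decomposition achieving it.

Each bag holds 3 vertices, so the decomposition has width 2, which upper-bounds the treewidth. For the lower bound, the 3 vertices {1, 2, 5} are pairwise adjacent, and any tree decomposition puts a clique entirely inside one bag — forcing width ≥ 2. The upper and lower bounds meet at 2, so that is the treewidth.

Treewidth 2.
One optimal decomposition is:
Bags: B1 = {1, 3, 5}  B2 = {1, 5, 6}  B3 = {1, 2, 5}  B4 = {1, 4, 5}
Tree: B1–B2, B2–B3, B2–B4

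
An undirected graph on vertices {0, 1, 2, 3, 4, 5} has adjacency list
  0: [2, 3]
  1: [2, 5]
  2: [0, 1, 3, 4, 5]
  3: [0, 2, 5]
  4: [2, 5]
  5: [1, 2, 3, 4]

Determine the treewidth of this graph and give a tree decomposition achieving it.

The largest bag has 3 vertices, giving width 2; this decomposition certifies tw(G) ≤ 2. For the lower bound, the 3 vertices {0, 2, 3} are pairwise adjacent, and any tree decomposition puts a clique entirely inside one bag — forcing width ≥ 2. The upper and lower bounds meet at 2, so that is the treewidth.

Treewidth 2.
One such decomposition:
Bags: B1 = {2, 3, 5}  B2 = {0, 2, 3}  B3 = {1, 2, 5}  B4 = {2, 4, 5}
Tree: B1–B2, B1–B3, B3–B4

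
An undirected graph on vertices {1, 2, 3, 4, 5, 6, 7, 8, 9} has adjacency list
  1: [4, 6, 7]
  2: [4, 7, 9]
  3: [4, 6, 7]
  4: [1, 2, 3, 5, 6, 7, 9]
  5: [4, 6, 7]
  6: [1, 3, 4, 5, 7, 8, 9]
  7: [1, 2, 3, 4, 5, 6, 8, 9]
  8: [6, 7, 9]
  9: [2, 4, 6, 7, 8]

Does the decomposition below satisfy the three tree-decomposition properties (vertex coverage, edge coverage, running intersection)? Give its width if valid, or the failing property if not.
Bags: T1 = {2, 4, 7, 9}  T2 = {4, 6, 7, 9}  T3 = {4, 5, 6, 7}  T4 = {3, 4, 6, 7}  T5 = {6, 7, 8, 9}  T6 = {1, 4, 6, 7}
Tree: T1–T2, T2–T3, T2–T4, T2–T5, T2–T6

Yes; width 3.

Checking the three conditions: (i) the bags cover all of {1, 2, 3, 4, 5, 6, 7, 8, 9}; (ii) for each edge, some bag contains both endpoints; (iii) the bags containing any fixed vertex form a subtree. All hold, so the decomposition is valid with width 4 − 1 = 3.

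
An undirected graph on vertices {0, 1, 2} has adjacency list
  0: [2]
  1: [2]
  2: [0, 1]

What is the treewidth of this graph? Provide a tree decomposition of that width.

Treewidth 1.
One such decomposition:
Bags: B1 = {0, 2}  B2 = {1, 2}
Tree: B1–B2

Each bag holds 2 vertices, so the decomposition has width 1, which upper-bounds the treewidth. Since G has at least one edge (e.g. 2–0), it is not an edgeless graph, so tw(G) ≥ 1. The upper and lower bounds meet at 1, so that is the treewidth.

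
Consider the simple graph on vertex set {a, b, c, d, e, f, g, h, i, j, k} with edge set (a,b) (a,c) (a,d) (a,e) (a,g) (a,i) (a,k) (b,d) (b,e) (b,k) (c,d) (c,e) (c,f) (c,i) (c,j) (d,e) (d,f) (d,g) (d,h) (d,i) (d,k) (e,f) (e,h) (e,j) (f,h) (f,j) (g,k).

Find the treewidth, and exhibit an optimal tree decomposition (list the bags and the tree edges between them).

Treewidth 3.
One such decomposition:
Bags: B1 = {c, d, e, f}  B2 = {a, c, d, e}  B3 = {d, e, f, h}  B4 = {c, e, f, j}  B5 = {a, b, d, e}  B6 = {a, c, d, i}  B7 = {a, b, d, k}  B8 = {a, d, g, k}
Tree: B1–B2, B1–B3, B1–B4, B2–B5, B2–B6, B5–B7, B7–B8

Every bag has size at most 4, so the width is 4 − 1 = 3 and tw(G) ≤ 3. Conversely, {a, c, d, e} is a clique of size 4, and the vertices of any clique must share a bag in every tree decomposition; so some bag has ≥ 4 vertices and tw(G) ≥ 3. The upper and lower bounds meet at 3, so that is the treewidth.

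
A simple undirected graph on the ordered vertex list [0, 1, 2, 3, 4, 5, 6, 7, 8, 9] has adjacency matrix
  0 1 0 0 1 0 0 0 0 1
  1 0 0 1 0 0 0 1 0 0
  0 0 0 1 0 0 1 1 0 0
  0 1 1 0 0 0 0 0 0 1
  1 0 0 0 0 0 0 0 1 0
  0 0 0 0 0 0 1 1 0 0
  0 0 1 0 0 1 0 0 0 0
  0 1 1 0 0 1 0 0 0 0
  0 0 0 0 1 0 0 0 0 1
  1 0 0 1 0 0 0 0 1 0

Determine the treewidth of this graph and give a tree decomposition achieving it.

The largest bag has 3 vertices, giving width 2; this decomposition certifies tw(G) ≤ 2. Since 8–4–0–9–8 is a cycle in G, G is not acyclic. Forests are exactly the graphs of treewidth ≤ 1, so tw(G) ≥ 2. Hence tw(G) = 2 exactly.

Treewidth 2.
One optimal decomposition is:
Bags: B1 = {4, 8, 9}  B2 = {0, 4, 9}  B3 = {0, 3, 9}  B4 = {0, 1, 3}  B5 = {1, 2, 3}  B6 = {1, 2, 7}  B7 = {2, 6, 7}  B8 = {5, 6, 7}
Tree: B1–B2, B2–B3, B3–B4, B4–B5, B5–B6, B6–B7, B7–B8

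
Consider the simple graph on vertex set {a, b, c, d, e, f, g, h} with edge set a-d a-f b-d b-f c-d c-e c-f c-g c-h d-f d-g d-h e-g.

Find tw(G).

2

A width-2 tree decomposition is:
Bags: B1 = {a, d, f}  B2 = {c, d, f}  B3 = {c, d, g}  B4 = {c, e, g}  B5 = {b, d, f}  B6 = {c, d, h}
Tree: B1–B2, B2–B3, B3–B4, B2–B5, B2–B6
Every bag has size at most 3, so the width is 3 − 1 = 2 and tw(G) ≤ 2. On the other hand G contains the 3-clique {c, d, g}. A clique must lie in a single bag of any decomposition, so no decomposition can have width below 2. The upper and lower bounds meet at 2, so that is the treewidth.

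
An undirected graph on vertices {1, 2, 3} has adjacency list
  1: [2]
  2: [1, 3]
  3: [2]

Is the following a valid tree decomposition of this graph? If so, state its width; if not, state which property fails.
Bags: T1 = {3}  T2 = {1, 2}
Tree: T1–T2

No — edge (2,3) lies in no bag.

A tree decomposition must satisfy three properties: every vertex lies in some bag; for every edge, both endpoints lie together in some bag; and for every vertex, the bags containing it form a connected subtree. Here edge (2,3) lies in no bag, so the decomposition is invalid.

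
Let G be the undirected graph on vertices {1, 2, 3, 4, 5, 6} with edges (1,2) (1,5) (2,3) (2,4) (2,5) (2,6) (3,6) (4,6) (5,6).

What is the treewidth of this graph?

A width-2 tree decomposition is:
Bags: B1 = {2, 5, 6}  B2 = {1, 2, 5}  B3 = {2, 4, 6}  B4 = {2, 3, 6}
Tree: B1–B2, B1–B3, B1–B4
Every bag has size at most 3, so the width is 3 − 1 = 2 and tw(G) ≤ 2. For the lower bound, the 3 vertices {1, 2, 5} are pairwise adjacent, and any tree decomposition puts a clique entirely inside one bag — forcing width ≥ 2. Combining the bounds, tw(G) = 2.

2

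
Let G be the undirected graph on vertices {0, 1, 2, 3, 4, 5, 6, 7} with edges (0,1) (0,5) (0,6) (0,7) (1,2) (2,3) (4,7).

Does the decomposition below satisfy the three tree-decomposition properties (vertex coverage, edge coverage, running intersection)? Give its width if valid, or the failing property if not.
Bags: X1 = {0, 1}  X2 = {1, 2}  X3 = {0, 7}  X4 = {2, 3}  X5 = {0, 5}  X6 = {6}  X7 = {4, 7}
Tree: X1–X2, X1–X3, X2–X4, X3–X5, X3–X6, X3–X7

No — edge (0,6) lies in no bag.

A tree decomposition must satisfy three properties: every vertex lies in some bag; for every edge, both endpoints lie together in some bag; and for every vertex, the bags containing it form a connected subtree. Here edge (0,6) lies in no bag, so the decomposition is invalid.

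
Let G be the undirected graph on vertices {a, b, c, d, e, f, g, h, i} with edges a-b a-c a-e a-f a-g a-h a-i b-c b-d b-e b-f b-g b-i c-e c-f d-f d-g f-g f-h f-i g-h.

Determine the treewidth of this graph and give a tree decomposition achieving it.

Treewidth 3.
One optimal decomposition is:
Bags: B1 = {a, b, c, f}  B2 = {a, b, f, g}  B3 = {a, b, c, e}  B4 = {a, b, f, i}  B5 = {b, d, f, g}  B6 = {a, f, g, h}
Tree: B1–B2, B1–B3, B2–B4, B2–B5, B2–B6

The largest bag has 4 vertices, giving width 3; this decomposition certifies tw(G) ≤ 3. Conversely, {a, b, c, e} is a clique of size 4, and the vertices of any clique must share a bag in every tree decomposition; so some bag has ≥ 4 vertices and tw(G) ≥ 3. Therefore the treewidth is 3.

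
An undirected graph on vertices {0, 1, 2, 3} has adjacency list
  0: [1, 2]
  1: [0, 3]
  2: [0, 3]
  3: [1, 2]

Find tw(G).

A width-2 tree decomposition is:
Bags: B1 = {0, 1, 3}  B2 = {0, 2, 3}
Tree: B1–B2
Each bag holds 3 vertices, so the decomposition has width 2, which upper-bounds the treewidth. For the lower bound, G contains the cycle 3–1–0–2–3, so G is not a forest; only forests have treewidth ≤ 1, hence tw(G) ≥ 2. Hence tw(G) = 2 exactly.

2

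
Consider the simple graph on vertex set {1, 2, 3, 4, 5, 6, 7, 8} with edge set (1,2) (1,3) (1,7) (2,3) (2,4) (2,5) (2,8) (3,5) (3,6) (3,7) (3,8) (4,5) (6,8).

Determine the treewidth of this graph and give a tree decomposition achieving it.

Treewidth 2.
Bags: B1 = {1, 2, 3}  B2 = {2, 3, 5}  B3 = {2, 3, 8}  B4 = {1, 3, 7}  B5 = {2, 4, 5}  B6 = {3, 6, 8}
Tree: B1–B2, B2–B3, B1–B4, B2–B5, B3–B6

The largest bag has 3 vertices, giving width 2; this decomposition certifies tw(G) ≤ 2. For the lower bound, the 3 vertices {2, 3, 8} are pairwise adjacent, and any tree decomposition puts a clique entirely inside one bag — forcing width ≥ 2. Combining the bounds, tw(G) = 2.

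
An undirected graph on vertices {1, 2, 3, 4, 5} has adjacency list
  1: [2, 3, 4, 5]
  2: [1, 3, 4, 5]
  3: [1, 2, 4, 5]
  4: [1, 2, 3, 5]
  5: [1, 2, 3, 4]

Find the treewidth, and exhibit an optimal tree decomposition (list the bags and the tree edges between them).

With just one bag of size 5, the width is 5 − 1 = 4, so tw(G) ≤ 4. Conversely, {1, 2, 3, 4, 5} is a clique of size 5, and the vertices of any clique must share a bag in every tree decomposition; so some bag has ≥ 5 vertices and tw(G) ≥ 4. Combining the bounds, tw(G) = 4.

Treewidth 4.
One such decomposition:
Bags: B1 = {1, 2, 3, 4, 5}
Tree: (single bag)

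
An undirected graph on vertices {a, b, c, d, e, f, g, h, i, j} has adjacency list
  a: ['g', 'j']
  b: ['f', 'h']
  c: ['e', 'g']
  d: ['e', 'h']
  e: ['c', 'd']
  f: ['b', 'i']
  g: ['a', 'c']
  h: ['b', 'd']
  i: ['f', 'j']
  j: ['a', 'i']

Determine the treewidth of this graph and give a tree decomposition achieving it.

The largest bag has 3 vertices, giving width 2; this decomposition certifies tw(G) ≤ 2. The edges i–j–a–g–c–e–d–h–b–f–i form a cycle, so G is not a tree and its treewidth is at least 2. Therefore the treewidth is 2.

Treewidth 2.
Bags: B1 = {a, i, j}  B2 = {a, g, i}  B3 = {c, g, i}  B4 = {c, e, i}  B5 = {d, e, i}  B6 = {d, h, i}  B7 = {b, h, i}  B8 = {b, f, i}
Tree: B1–B2, B2–B3, B3–B4, B4–B5, B5–B6, B6–B7, B7–B8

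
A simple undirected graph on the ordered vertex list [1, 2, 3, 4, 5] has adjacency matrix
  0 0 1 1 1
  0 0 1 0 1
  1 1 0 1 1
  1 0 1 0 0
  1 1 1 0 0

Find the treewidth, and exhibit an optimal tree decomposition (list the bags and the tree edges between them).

Every bag has size at most 3, so the width is 3 − 1 = 2 and tw(G) ≤ 2. Conversely, {1, 3, 4} is a clique of size 3, and the vertices of any clique must share a bag in every tree decomposition; so some bag has ≥ 3 vertices and tw(G) ≥ 2. The upper and lower bounds meet at 2, so that is the treewidth.

Treewidth 2.
One optimal decomposition is:
Bags: B1 = {1, 3, 5}  B2 = {2, 3, 5}  B3 = {1, 3, 4}
Tree: B1–B2, B1–B3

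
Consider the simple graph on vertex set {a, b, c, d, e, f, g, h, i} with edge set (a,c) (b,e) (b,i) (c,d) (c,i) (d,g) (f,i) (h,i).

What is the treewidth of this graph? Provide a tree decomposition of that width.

Each bag holds 2 vertices, so the decomposition has width 1, which upper-bounds the treewidth. Since G has at least one edge (e.g. d–c), it is not an edgeless graph, so tw(G) ≥ 1. Hence tw(G) = 1 exactly.

Treewidth 1.
Bags: B1 = {c, d}  B2 = {d, g}  B3 = {c, i}  B4 = {b, i}  B5 = {h, i}  B6 = {f, i}  B7 = {b, e}  B8 = {a, c}
Tree: B1–B2, B1–B3, B3–B4, B3–B5, B5–B6, B4–B7, B1–B8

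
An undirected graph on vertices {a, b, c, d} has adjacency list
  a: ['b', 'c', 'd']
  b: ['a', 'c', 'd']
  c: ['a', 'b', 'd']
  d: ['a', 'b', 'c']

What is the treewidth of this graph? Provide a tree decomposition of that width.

A single bag containing all 4 vertices is trivially a valid decomposition of width 3. Conversely, {a, b, c, d} is a clique of size 4, and the vertices of any clique must share a bag in every tree decomposition; so some bag has ≥ 4 vertices and tw(G) ≥ 3. The upper and lower bounds meet at 3, so that is the treewidth.

Treewidth 3.
One optimal decomposition is:
Bags: B1 = {a, b, c, d}
Tree: (single bag)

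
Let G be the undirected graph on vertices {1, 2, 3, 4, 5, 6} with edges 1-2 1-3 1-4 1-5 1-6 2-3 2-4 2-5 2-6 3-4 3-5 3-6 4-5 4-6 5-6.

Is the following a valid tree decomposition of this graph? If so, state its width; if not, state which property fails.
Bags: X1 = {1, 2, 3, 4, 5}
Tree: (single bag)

No — vertex 6 appears in no bag.

A tree decomposition must satisfy three properties: every vertex lies in some bag; for every edge, both endpoints lie together in some bag; and for every vertex, the bags containing it form a connected subtree. Here vertex 6 appears in no bag, so the decomposition is invalid.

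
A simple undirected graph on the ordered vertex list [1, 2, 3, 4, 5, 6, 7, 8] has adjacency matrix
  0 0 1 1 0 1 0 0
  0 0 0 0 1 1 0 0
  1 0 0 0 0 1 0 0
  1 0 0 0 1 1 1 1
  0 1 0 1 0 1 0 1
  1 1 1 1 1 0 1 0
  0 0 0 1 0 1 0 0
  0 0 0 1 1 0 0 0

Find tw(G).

A width-2 tree decomposition is:
Bags: B1 = {1, 4, 6}  B2 = {4, 5, 6}  B3 = {4, 6, 7}  B4 = {2, 5, 6}  B5 = {1, 3, 6}  B6 = {4, 5, 8}
Tree: B1–B2, B2–B3, B2–B4, B1–B5, B2–B6
Each bag holds 3 vertices, so the decomposition has width 2, which upper-bounds the treewidth. On the other hand G contains the 3-clique {4, 5, 8}. A clique must lie in a single bag of any decomposition, so no decomposition can have width below 2. The upper and lower bounds meet at 2, so that is the treewidth.

2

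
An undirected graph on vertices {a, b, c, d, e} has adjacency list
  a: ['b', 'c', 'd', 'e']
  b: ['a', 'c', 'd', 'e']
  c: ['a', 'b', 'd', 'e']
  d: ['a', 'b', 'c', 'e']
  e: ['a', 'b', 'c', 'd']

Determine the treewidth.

4

A width-4 tree decomposition is:
Bags: B1 = {a, b, c, d, e}
Tree: (single bag)
With just one bag of size 5, the width is 5 − 1 = 4, so tw(G) ≤ 4. On the other hand G contains the 5-clique {a, b, c, d, e}. A clique must lie in a single bag of any decomposition, so no decomposition can have width below 4. Therefore the treewidth is 4.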